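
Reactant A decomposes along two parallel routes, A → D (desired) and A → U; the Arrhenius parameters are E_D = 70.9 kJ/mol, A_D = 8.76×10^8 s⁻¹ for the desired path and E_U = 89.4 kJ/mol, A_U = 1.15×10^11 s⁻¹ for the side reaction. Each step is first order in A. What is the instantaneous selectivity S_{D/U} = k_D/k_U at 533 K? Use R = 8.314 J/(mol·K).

With equal orders, S_{D/U} = k_D/k_U = (A_D/A_U)·exp[(E_U−E_D)/(RT)].
(E_U−E_D)/(RT) = (89.4−70.9)×10³/(8.314×533) = 18500/4431 = 4.175.
k_D/k_U = (8.76×10^8/1.15×10^11)·exp(4.175) = 0.007617 × 65.03 = 0.495.

0.495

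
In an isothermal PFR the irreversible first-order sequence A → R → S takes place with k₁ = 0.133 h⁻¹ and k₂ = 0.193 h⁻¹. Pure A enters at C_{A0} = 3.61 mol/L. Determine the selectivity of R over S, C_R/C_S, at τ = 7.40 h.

The intermediate concentration in a first-order A→B→C sequence is C_R = k₁C_{A0}(e^(−k₁τ) − e^(−k₂τ))/(k₂−k₁).
e^(−k₁τ) = e^(−0.133×7.40) = e^(−0.9842) = 0.3737; e^(−k₂τ) = e^(−1.428) = 0.2397.
C_R = 0.133×3.61/(0.193−0.133) × (0.3737−0.2397) = 8.002×0.1340 = 1.072 mol/L.
C_A = C_{A0}e^(−k₁τ) = 1.349 mol/L, so C_S = C_{A0}−C_A−C_R = 1.189 mol/L; C_R/C_S = 0.902.

0.902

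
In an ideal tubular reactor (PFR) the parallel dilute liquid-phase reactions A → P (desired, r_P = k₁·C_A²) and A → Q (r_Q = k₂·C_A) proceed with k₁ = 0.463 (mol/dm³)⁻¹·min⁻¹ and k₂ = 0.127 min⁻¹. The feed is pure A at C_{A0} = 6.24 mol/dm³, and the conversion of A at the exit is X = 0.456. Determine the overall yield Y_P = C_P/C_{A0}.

C_A = C_{A0}(1−X) = 3.395 mol/dm³.
Along a PFR/batch, dC_Q/dC_A = −r_Q/(r_P+r_Q) = −k₂/(k₂+k₁·C_A).
Integrating from C_{A0} to C_A: C_Q = (0.127/0.463)·ln[(0.127+0.463·6.24)/(0.127+0.463·3.39)] = 0.2743·ln(3.016/1.699) = 0.1575 mol/dm³.
Then C_P = (C_{A0}−C_A) − C_Q = 2.845 − 0.1575 = 2.688 mol/dm³.
Y_P = C_P/C_{A0} = 2.688/6.24 = 0.431.

0.431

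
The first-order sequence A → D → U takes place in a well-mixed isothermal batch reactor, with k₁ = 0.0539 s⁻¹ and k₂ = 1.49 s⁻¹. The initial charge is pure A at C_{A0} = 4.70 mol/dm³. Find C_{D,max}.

For a first-order series the maximum intermediate yield is C_{D,max}/C_{A0} = (k₁/k₂)^[k₂/(k₂−k₁)].
= (0.0539/1.49)^(1.49/(1.49−0.0539)) = (0.03617)^(1.038) = 0.03194.
C_{D,max} = 0.03194×4.70 = 0.150 mol/dm³.

0.150 mol/dm³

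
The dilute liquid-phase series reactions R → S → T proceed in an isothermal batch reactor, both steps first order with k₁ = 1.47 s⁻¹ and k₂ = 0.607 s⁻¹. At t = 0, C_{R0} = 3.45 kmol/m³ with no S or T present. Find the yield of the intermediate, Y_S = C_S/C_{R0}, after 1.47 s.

0.502

The intermediate concentration in a first-order A→B→C sequence is C_S = k₁C_{R0}(e^(−k₁t) − e^(−k₂t))/(k₂−k₁).
e^(−k₁t) = e^(−1.47×1.47) = e^(−2.161) = 0.1152; e^(−k₂t) = e^(−0.8923) = 0.4097.
C_S = 1.47×3.45/(0.607−1.47) × (0.1152−0.4097) = (-5.877)×(-0.2945) = 1.731 kmol/m³.
Y_S = C_S/C_{R0} = 1.731/3.45 = 0.502.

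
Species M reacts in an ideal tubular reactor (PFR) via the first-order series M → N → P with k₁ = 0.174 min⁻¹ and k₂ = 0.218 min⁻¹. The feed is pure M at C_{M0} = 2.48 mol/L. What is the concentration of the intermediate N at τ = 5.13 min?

For first-order series with pure M initially, C_N(τ) = k₁C_{M0}/(k₂−k₁)·(e^(−k₁τ) − e^(−k₂τ)).
e^(−k₁τ) = e^(−0.174×5.13) = e^(−0.8926) = 0.4096; e^(−k₂τ) = e^(−1.118) = 0.3268.
C_N = 0.174×2.48/(0.218−0.174) × (0.4096−0.3268) = 9.807×0.08276 = 0.8116 mol/L.

0.812 mol/L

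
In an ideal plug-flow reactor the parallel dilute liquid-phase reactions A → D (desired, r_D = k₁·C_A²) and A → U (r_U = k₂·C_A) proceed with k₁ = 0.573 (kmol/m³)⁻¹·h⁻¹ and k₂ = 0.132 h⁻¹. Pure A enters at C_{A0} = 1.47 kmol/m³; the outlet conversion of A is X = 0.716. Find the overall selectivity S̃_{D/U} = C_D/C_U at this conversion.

C_A = C_{A0}(1−X) = 0.4175 kmol/m³.
Along a PFR/batch, dC_U/dC_A = −r_U/(r_D+r_U) = −k₂/(k₂+k₁·C_A).
Integrating from C_{A0} to C_A: C_U = (0.132/0.573)·ln[(0.132+0.573·1.47)/(0.132+0.573·0.417)] = 0.2304·ln(0.9743/0.3712) = 0.2223 kmol/m³.
Then C_D = (C_{A0}−C_A) − C_U = 1.053 − 0.2223 = 0.8302 kmol/m³.
S̃_{D/U} = C_D/C_U = 0.8302/0.2223 = 3.73.

3.73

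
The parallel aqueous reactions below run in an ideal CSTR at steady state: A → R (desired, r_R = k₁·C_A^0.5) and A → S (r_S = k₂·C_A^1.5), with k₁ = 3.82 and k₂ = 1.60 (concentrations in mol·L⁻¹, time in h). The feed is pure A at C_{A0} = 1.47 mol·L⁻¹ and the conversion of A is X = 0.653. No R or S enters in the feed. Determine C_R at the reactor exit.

Exit C_A = C_{A0}(1−X) = 1.47×0.347 = 0.5101 mol·L⁻¹.
Rates in a CSTR are evaluated at the outlet concentration: r_R = 3.82×0.5101^0.5 = 2.728, r_S = 1.60×0.5101^1.5 = 0.5829.
Fraction of consumed A going to R: r_R/(r_R+r_S) = 0.8240.
C_R = 0.8240·C_{A0}·X = 0.8240×1.47×0.653 = 0.791 mol·L⁻¹.

0.791 mol·L⁻¹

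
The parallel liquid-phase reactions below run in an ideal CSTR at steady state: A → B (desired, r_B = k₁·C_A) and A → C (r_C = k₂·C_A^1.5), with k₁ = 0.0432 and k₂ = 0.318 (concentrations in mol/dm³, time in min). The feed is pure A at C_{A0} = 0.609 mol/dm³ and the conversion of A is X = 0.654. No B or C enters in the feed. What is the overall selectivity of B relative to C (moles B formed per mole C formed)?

Exit C_A = C_{A0}(1−X) = 0.609×0.346 = 0.2107 mol/dm³.
In a CSTR the entire volume is at exit conditions, so r_B = 0.0432×0.2107 = 0.009103 and r_C = 0.318×0.2107^1.5 = 0.03076.
Overall selectivity = C_B/C_C = r_Bτ/(r_Cτ) = r_B/r_C = 0.296.

0.296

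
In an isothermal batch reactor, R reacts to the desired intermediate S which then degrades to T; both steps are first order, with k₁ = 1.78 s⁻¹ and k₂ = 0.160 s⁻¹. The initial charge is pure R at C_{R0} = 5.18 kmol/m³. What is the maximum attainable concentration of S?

At the optimum, C_{S,max}/C_{R0} = (k₁/k₂)^[k₂/(k₂−k₁)].
= (1.78/0.160)^(0.160/(0.160−1.78)) = (11.12)^(-0.09877) = 0.7882.
C_{S,max} = 0.7882×5.18 = 4.08 kmol/m³.

4.08 kmol/m³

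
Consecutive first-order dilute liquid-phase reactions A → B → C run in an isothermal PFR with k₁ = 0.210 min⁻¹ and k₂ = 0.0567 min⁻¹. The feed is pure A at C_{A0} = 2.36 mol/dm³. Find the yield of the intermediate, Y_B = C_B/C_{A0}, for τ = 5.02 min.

0.553

Solving the coupled first-order balances gives C_B(τ) = [k₁/(k₂−k₁)]·C_{A0}·(e^(−k₁τ) − e^(−k₂τ)).
e^(−k₁τ) = e^(−0.210×5.02) = e^(−1.054) = 0.3485; e^(−k₂τ) = e^(−0.2846) = 0.7523.
C_B = 0.210×2.36/(0.0567−0.210) × (0.3485−0.7523) = (-3.233)×(-0.4038) = 1.305 mol/dm³.
Y_B = C_B/C_{A0} = 1.305/2.36 = 0.553.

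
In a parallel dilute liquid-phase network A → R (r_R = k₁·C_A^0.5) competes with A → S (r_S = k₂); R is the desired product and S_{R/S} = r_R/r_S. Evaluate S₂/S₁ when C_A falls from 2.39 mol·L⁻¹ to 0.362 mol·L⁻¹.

0.389

S_{R/S} = (k₁/k₂)·C_A^0.5, so S₂/S₁ = (C_{A,2}/C_{A,1})^0.5.
= (0.362/2.39)^0.5 = (0.1515)^0.5 = 0.389.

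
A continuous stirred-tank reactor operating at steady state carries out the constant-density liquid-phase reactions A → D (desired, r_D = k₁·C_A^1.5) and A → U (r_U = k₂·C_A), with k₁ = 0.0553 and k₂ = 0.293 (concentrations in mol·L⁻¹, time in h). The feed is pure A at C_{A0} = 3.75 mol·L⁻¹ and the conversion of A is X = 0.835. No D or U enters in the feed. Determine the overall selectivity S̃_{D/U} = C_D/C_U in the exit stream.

0.148

Exit C_A = C_{A0}(1−X) = 3.75×0.165 = 0.6188 mol·L⁻¹.
Rates in a CSTR are evaluated at the outlet concentration: r_D = 0.0553×0.6188^1.5 = 0.02692, r_U = 0.293×0.6188 = 0.1813.
Overall selectivity = C_D/C_U = r_Dτ/(r_Uτ) = r_D/r_U = 0.148.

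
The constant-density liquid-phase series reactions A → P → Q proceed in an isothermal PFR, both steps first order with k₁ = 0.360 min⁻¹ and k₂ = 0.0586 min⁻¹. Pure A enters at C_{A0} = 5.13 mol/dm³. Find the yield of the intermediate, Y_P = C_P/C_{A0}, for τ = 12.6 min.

0.558

For first-order series with pure A initially, C_P(τ) = k₁C_{A0}/(k₂−k₁)·(e^(−k₁τ) − e^(−k₂τ)).
e^(−k₁τ) = e^(−0.360×12.6) = e^(−4.536) = 0.01072; e^(−k₂τ) = e^(−0.7384) = 0.4779.
C_P = 0.360×5.13/(0.0586−0.360) × (0.01072−0.4779) = (-6.127)×(-0.4672) = 2.863 mol/dm³.
Y_P = C_P/C_{A0} = 2.863/5.13 = 0.558.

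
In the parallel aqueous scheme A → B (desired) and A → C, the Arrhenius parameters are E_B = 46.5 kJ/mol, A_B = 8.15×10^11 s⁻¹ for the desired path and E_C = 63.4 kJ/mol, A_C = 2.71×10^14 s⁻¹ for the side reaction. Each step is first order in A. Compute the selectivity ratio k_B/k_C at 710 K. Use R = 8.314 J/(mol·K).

0.0527

With equal orders, S_{B/C} = k_B/k_C = (A_B/A_C)·exp[(E_C−E_B)/(RT)].
(E_C−E_B)/(RT) = (63.4−46.5)×10³/(8.314×710) = 16900/5903 = 2.863.
k_B/k_C = (8.15×10^11/2.71×10^14)·exp(2.863) = 0.003007 × 17.51 = 0.0527.
Since E_B < E_C, lowering the temperature improves selectivity toward B.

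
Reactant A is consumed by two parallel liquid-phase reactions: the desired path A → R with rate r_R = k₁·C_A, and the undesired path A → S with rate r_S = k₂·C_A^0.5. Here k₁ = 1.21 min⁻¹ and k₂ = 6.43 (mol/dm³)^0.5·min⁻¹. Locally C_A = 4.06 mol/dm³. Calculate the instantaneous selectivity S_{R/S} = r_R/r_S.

S_{R/S} = r_R/r_S = (k₁·C_A)/(k₂·C_A^0.5) = (k₁/k₂)·C_A^0.5.
= (1.21×4.060) / (6.43×4.060^0.5) = 4.913/12.96 = 0.379.
Since the desired path is higher order in A, keeping C_A high (PFR or concentrated feed) favours R.

0.379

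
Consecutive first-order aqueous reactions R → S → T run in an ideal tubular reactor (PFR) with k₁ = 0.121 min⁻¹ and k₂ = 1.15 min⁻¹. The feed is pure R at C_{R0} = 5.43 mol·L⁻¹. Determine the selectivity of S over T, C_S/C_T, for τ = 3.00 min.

The intermediate concentration in a first-order A→B→C sequence is C_S = k₁C_{R0}(e^(−k₁τ) − e^(−k₂τ))/(k₂−k₁).
e^(−k₁τ) = e^(−0.121×3.00) = e^(−0.3630) = 0.6956; e^(−k₂τ) = e^(−3.450) = 0.03175.
C_S = 0.121×5.43/(1.15−0.121) × (0.6956−0.03175) = 0.6385×0.6638 = 0.4239 mol·L⁻¹.
C_R = C_{R0}e^(−k₁τ) = 3.777 mol·L⁻¹, so C_T = C_{R0}−C_R−C_S = 1.229 mol·L⁻¹; C_S/C_T = 0.345.

0.345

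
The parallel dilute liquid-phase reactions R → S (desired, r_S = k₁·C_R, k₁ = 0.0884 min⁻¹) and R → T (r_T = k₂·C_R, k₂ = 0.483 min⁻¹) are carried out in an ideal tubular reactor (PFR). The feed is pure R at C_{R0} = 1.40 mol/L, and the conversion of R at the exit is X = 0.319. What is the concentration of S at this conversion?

0.0691 mol/L

C_R = C_{R0}(1−X) = 0.9534 mol/L.
Both paths are first order in R, so the instantaneous fraction to S is constant: dC_S/d(−C_R) = k₁/(k₁+k₂) = 0.1547.
C_S = 0.1547·(C_{R0}−C_R) = 0.1547×0.4466 = 0.0691 mol/L.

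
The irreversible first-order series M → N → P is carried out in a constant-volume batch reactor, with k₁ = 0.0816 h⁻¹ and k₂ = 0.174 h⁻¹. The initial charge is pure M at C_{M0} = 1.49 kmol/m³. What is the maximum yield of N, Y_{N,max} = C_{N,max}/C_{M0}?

At the optimum, C_{N,max}/C_{M0} = (k₁/k₂)^[k₂/(k₂−k₁)].
= (0.0816/0.174)^(0.174/(0.174−0.0816)) = (0.4690)^(1.883) = 0.2403.

0.240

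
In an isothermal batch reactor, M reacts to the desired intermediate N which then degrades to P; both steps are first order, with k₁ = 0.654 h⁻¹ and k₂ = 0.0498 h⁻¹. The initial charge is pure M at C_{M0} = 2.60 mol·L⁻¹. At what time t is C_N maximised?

4.26 h

For first-order series the maximum of C_N occurs at t_opt = ln(k₂/k₁)/(k₂−k₁).
= ln(0.0498/0.654)/(0.0498−0.654) = ln(0.07615)/-0.6042 = -2.575/-0.6042 = 4.26 h.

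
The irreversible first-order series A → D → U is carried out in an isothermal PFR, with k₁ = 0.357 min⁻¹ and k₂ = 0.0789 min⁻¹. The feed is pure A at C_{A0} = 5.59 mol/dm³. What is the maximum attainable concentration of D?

At the optimum, C_{D,max}/C_{A0} = (k₁/k₂)^[k₂/(k₂−k₁)].
= (0.357/0.0789)^(0.0789/(0.0789−0.357)) = (4.525)^(-0.2837) = 0.6516.
C_{D,max} = 0.6516×5.59 = 3.64 mol/dm³.

3.64 mol/dm³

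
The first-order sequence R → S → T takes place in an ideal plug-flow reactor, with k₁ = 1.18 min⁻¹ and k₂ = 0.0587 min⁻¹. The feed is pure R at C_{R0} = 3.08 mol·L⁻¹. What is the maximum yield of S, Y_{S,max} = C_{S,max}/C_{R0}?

0.855

Evaluating C_S at τ_opt = ln(k₂/k₁)/(k₂−k₁) gives C_{S,max}/C_{R0} = (k₁/k₂)^[k₂/(k₂−k₁)].
= (1.18/0.0587)^(0.0587/(0.0587−1.18)) = (20.10)^(-0.05235) = 0.8546.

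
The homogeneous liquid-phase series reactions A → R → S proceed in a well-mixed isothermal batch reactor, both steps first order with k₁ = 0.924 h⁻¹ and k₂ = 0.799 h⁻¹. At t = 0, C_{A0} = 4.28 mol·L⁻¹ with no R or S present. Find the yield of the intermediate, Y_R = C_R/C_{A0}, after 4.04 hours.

0.116

The intermediate concentration in a first-order A→B→C sequence is C_R = k₁C_{A0}(e^(−k₁t) − e^(−k₂t))/(k₂−k₁).
e^(−k₁t) = e^(−0.924×4.04) = e^(−3.733) = 0.02392; e^(−k₂t) = e^(−3.228) = 0.03964.
C_R = 0.924×4.28/(0.799−0.924) × (0.02392−0.03964) = (-31.64)×(-0.01572) = 0.4972 mol·L⁻¹.
Y_R = C_R/C_{A0} = 0.4972/4.28 = 0.116.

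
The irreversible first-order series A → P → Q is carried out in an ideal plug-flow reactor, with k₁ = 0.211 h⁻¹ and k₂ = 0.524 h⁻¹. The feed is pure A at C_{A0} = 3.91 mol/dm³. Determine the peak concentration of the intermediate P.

0.853 mol/dm³

For a first-order series the maximum intermediate yield is C_{P,max}/C_{A0} = (k₁/k₂)^[k₂/(k₂−k₁)].
= (0.211/0.524)^(0.524/(0.524−0.211)) = (0.4027)^(1.674) = 0.2181.
C_{P,max} = 0.2181×3.91 = 0.853 mol/dm³.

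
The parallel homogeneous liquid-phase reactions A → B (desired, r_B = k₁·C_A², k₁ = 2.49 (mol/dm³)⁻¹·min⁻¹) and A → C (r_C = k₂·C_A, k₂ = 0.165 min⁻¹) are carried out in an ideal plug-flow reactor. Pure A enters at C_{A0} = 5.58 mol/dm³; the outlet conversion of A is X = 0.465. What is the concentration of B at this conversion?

C_A = C_{A0}(1−X) = 2.985 mol/dm³.
Along a PFR/batch, dC_C/dC_A = −r_C/(r_B+r_C) = −k₂/(k₂+k₁·C_A).
Integrating from C_{A0} to C_A: C_C = (0.165/2.49)·ln[(0.165+2.49·5.58)/(0.165+2.49·2.99)] = 0.06627·ln(14.06/7.598) = 0.04078 mol/dm³.
Then C_B = (C_{A0}−C_A) − C_C = 2.595 − 0.04078 = 2.554 mol/dm³.

2.55 mol/dm³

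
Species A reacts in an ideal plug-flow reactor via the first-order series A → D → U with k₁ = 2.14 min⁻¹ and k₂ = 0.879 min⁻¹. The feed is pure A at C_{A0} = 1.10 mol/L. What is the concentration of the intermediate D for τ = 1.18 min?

0.512 mol/L

For first-order series with pure A initially, C_D(τ) = k₁C_{A0}/(k₂−k₁)·(e^(−k₁τ) − e^(−k₂τ)).
e^(−k₁τ) = e^(−2.14×1.18) = e^(−2.525) = 0.08004; e^(−k₂τ) = e^(−1.037) = 0.3544.
C_D = 2.14×1.10/(0.879−2.14) × (0.08004−0.3544) = (-1.867)×(-0.2744) = 0.5122 mol/L.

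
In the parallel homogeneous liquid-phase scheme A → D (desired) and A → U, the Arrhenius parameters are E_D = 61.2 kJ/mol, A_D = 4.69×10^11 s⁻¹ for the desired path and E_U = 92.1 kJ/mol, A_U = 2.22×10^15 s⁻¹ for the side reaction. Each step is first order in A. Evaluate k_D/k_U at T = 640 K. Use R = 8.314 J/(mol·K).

With equal orders, S_{D/U} = k_D/k_U = (A_D/A_U)·exp[(E_U−E_D)/(RT)].
(E_U−E_D)/(RT) = (92.1−61.2)×10³/(8.314×640) = 30900/5321 = 5.807.
k_D/k_U = (4.69×10^11/2.22×10^15)·exp(5.807) = 2.113×10^-4 × 332.7 = 0.0703.
Since E_D < E_U, lowering the temperature improves selectivity toward D.

0.0703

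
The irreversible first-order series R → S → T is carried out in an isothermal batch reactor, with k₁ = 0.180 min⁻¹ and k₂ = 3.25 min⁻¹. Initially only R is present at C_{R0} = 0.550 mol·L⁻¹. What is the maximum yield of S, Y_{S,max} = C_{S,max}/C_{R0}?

For a first-order series the maximum intermediate yield is C_{S,max}/C_{R0} = (k₁/k₂)^[k₂/(k₂−k₁)].
= (0.180/3.25)^(3.25/(3.25−0.180)) = (0.05538)^(1.059) = 0.04674.

0.0467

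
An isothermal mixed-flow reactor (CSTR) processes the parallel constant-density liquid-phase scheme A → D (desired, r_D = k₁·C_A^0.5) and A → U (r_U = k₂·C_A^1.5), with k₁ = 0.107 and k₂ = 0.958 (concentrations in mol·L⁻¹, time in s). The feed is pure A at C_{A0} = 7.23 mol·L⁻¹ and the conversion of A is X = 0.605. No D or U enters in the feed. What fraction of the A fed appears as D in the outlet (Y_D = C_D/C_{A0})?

0.0228

Exit C_A = C_{A0}(1−X) = 7.23×0.395 = 2.856 mol·L⁻¹.
In a CSTR the entire volume is at exit conditions, so r_D = 0.107×2.856^0.5 = 0.1808 and r_U = 0.958×2.856^1.5 = 4.623.
Fraction of consumed A going to D: r_D/(r_D+r_U) = 0.03764.
C_D = 0.03764·C_{A0}·X = 0.03764×7.23×0.605 = 0.165 mol·L⁻¹; Y_D = C_D/C_{A0} = 0.0228.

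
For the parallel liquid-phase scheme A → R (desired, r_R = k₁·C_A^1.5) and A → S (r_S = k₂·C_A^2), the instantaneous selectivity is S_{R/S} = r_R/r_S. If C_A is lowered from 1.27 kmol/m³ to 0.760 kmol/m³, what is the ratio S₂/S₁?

1.29

S_{R/S} = (k₁/k₂)·C_A^-0.5, so S₂/S₁ = (C_{A,2}/C_{A,1})^-0.5.
= (0.760/1.27)^(-0.5) = (0.5984)^(-0.5) = 1.29.
Selectivity toward R rises as C_A falls — low-concentration operation is favoured.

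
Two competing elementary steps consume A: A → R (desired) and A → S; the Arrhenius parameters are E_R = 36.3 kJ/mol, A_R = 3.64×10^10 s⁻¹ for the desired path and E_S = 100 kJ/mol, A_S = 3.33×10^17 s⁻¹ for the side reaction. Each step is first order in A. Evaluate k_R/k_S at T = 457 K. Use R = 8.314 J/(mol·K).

With equal orders, S_{R/S} = k_R/k_S = (A_R/A_S)·exp[(E_S−E_R)/(RT)].
(E_S−E_R)/(RT) = (100−36.3)×10³/(8.314×457) = 63700/3799 = 16.77.
k_R/k_S = (3.64×10^10/3.33×10^17)·exp(16.77) = 1.093×10^-7 × 1.910×10^7 = 2.09.
Since E_R < E_S, lowering the temperature improves selectivity toward R.

2.09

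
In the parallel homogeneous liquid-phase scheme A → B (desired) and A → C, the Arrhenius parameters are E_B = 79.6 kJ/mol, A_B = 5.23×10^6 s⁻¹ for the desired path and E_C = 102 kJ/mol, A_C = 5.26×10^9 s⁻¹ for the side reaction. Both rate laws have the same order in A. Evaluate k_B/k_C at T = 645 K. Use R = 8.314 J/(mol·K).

0.0648

Since both paths have the same order in A, the concentration cancels and S_{B/C} = k_B/k_C = (A_B/A_C)·exp[(E_C−E_B)/(RT)].
(E_C−E_B)/(RT) = (102−79.6)×10³/(8.314×645) = 22400/5363 = 4.177.
k_B/k_C = (5.23×10^6/5.26×10^9)·exp(4.177) = 9.943×10^-4 × 65.18 = 0.0648.
Since E_B < E_C, lowering the temperature improves selectivity toward B.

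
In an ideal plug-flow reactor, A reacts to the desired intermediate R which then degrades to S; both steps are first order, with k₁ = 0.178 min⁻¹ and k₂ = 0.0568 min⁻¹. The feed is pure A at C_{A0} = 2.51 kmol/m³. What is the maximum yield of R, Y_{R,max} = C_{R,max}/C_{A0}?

0.585

Evaluating C_R at τ_opt = ln(k₂/k₁)/(k₂−k₁) gives C_{R,max}/C_{A0} = (k₁/k₂)^[k₂/(k₂−k₁)].
= (0.178/0.0568)^(0.0568/(0.0568−0.178)) = (3.134)^(-0.4686) = 0.5855.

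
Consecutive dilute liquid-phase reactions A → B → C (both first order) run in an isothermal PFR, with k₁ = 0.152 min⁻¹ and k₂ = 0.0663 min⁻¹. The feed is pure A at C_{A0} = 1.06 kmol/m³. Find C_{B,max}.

0.558 kmol/m³

Evaluating C_B at τ_opt = ln(k₂/k₁)/(k₂−k₁) gives C_{B,max}/C_{A0} = (k₁/k₂)^[k₂/(k₂−k₁)].
= (0.152/0.0663)^(0.0663/(0.0663−0.152)) = (2.293)^(-0.7736) = 0.5263.
C_{B,max} = 0.5263×1.06 = 0.558 kmol/m³.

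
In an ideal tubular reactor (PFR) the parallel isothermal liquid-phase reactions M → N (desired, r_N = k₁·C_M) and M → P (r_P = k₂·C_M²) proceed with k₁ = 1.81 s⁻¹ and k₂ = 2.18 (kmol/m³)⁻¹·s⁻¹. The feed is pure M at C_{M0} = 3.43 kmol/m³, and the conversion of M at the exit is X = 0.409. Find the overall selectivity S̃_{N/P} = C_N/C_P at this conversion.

C_M = C_{M0}(1−X) = 2.027 kmol/m³.
Along a PFR/batch, dC_N/dC_M = −r_N/(r_N+r_P) = −k₁/(k₁+k₂·C_M).
Integrating from C_{M0} to C_M: C_N = (1.81/2.18)·ln[(1.81+2.18·3.43)/(1.81+2.18·2.03)] = 0.8303·ln(9.287/6.229) = 0.3316 kmol/m³.
C_P = (C_{M0}−C_M)−C_N = 1.071 kmol/m³; S̃_{N/P} = 0.3316/1.071 = 0.310.

0.310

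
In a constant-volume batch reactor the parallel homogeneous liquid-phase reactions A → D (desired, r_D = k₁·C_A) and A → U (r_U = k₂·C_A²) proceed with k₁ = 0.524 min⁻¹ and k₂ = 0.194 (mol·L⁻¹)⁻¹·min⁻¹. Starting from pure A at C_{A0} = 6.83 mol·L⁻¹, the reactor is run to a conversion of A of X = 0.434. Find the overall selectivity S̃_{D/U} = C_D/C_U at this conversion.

0.514

C_A = C_{A0}(1−X) = 3.866 mol·L⁻¹.
Along a PFR/batch, dC_D/dC_A = −r_D/(r_D+r_U) = −k₁/(k₁+k₂·C_A).
Integrating from C_{A0} to C_A: C_D = (0.524/0.194)·ln[(0.524+0.194·6.83)/(0.524+0.194·3.87)] = 2.701·ln(1.849/1.274) = 1.006 mol·L⁻¹.
C_U = (C_{A0}−C_A)−C_D = 1.958 mol·L⁻¹; S̃_{D/U} = 1.006/1.958 = 0.514.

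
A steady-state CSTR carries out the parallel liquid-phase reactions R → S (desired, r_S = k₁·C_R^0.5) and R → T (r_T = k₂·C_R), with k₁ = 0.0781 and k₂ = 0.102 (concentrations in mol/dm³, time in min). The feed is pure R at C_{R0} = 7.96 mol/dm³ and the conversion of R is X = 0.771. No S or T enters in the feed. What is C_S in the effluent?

Exit C_R = C_{R0}(1−X) = 7.96×0.229 = 1.823 mol/dm³.
In a CSTR the entire volume is at exit conditions, so r_S = 0.0781×1.823^0.5 = 0.1054 and r_T = 0.102×1.823 = 0.1859.
Fraction of consumed R going to S: r_S/(r_S+r_T) = 0.3619.
C_S = 0.3619·C_{R0}·X = 0.3619×7.96×0.771 = 2.22 mol/dm³.

2.22 mol/dm³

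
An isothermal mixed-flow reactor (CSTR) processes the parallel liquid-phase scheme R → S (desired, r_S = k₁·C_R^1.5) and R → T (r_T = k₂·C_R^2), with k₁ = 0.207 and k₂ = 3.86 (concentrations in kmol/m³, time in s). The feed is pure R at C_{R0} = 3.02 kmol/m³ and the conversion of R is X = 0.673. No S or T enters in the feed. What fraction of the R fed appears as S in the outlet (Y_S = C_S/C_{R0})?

Exit C_R = C_{R0}(1−X) = 3.02×0.327 = 0.9875 kmol/m³.
A CSTR operates uniformly at the exit composition, giving r_S = 0.2031 and r_T = 3.764 (each k·C_R^n at C_R = 0.9875).
Fraction of consumed R going to S: r_S/(r_S+r_T) = 0.05120.
C_S = 0.05120·C_{R0}·X = 0.05120×3.02×0.673 = 0.104 kmol/m³; Y_S = C_S/C_{R0} = 0.0345.

0.0345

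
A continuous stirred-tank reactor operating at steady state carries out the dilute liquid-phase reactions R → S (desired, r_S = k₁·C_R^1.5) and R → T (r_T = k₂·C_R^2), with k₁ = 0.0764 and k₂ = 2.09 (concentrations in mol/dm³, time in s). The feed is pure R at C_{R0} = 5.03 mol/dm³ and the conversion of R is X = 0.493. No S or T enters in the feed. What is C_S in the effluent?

0.0555 mol/dm³

Exit C_R = C_{R0}(1−X) = 5.03×0.507 = 2.550 mol/dm³.
Rates in a CSTR are evaluated at the outlet concentration: r_S = 0.0764×2.550^1.5 = 0.3111, r_T = 2.09×2.550^2 = 13.59.
Fraction of consumed R going to S: r_S/(r_S+r_T) = 0.02238.
C_S = 0.02238·C_{R0}·X = 0.02238×5.03×0.493 = 0.0555 mol/dm³.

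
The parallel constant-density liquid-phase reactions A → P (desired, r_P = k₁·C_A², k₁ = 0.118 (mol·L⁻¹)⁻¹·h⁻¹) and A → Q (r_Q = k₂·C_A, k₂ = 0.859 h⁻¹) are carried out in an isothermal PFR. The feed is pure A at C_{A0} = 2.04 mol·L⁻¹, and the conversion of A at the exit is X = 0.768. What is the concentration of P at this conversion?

C_A = C_{A0}(1−X) = 0.4733 mol·L⁻¹.
Along a PFR/batch, dC_Q/dC_A = −r_Q/(r_P+r_Q) = −k₂/(k₂+k₁·C_A).
Integrating from C_{A0} to C_A: C_Q = (0.859/0.118)·ln[(0.859+0.118·2.04)/(0.859+0.118·0.473)] = 7.280·ln(1.100/0.9148) = 1.340 mol·L⁻¹.
Then C_P = (C_{A0}−C_A) − C_Q = 1.567 − 1.340 = 0.2269 mol·L⁻¹.

0.227 mol·L⁻¹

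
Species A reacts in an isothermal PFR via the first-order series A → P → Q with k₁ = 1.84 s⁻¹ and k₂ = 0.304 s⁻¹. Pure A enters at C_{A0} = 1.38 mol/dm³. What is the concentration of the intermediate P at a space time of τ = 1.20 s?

0.966 mol/dm³

Solving the coupled first-order balances gives C_P(τ) = [k₁/(k₂−k₁)]·C_{A0}·(e^(−k₁τ) − e^(−k₂τ)).
e^(−k₁τ) = e^(−1.84×1.20) = e^(−2.208) = 0.1099; e^(−k₂τ) = e^(−0.3648) = 0.6943.
C_P = 1.84×1.38/(0.304−1.84) × (0.1099−0.6943) = (-1.653)×(-0.5844) = 0.9661 mol/dm³.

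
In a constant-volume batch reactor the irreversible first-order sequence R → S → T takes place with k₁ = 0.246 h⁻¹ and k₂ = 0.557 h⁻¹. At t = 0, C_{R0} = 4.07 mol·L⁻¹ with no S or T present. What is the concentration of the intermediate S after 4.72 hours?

Solving the coupled first-order balances gives C_S(t) = [k₁/(k₂−k₁)]·C_{R0}·(e^(−k₁t) − e^(−k₂t)).
e^(−k₁t) = e^(−0.246×4.72) = e^(−1.161) = 0.3131; e^(−k₂t) = e^(−2.629) = 0.07215.
C_S = 0.246×4.07/(0.557−0.246) × (0.3131−0.07215) = 3.219×0.2410 = 0.7758 mol·L⁻¹.

0.776 mol·L⁻¹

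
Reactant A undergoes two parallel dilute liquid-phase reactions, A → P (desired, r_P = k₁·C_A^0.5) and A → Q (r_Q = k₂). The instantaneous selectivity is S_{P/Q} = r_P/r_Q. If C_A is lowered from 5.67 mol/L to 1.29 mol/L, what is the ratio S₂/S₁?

S_{P/Q} = (k₁/k₂)·C_A^0.5, so S₂/S₁ = (C_{A,2}/C_{A,1})^0.5.
= (1.29/5.67)^0.5 = (0.2275)^0.5 = 0.477.
Selectivity toward P falls as C_A falls — high-concentration operation is favoured.

0.477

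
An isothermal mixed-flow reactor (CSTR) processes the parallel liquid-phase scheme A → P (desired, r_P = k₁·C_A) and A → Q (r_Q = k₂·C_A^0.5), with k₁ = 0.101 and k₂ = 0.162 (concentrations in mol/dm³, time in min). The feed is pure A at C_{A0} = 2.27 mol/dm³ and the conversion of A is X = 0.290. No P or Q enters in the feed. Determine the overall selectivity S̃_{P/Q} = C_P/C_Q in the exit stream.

Exit C_A = C_{A0}(1−X) = 2.27×0.710 = 1.612 mol/dm³.
A CSTR operates uniformly at the exit composition, giving r_P = 0.1628 and r_Q = 0.2057 (each k·C_A^n at C_A = 1.612).
Overall selectivity = C_P/C_Q = r_Pτ/(r_Qτ) = r_P/r_Q = 0.791.

0.791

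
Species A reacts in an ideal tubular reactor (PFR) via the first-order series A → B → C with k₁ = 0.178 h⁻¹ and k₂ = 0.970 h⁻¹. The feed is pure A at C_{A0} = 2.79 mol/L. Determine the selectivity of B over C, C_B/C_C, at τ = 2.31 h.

0.590

The intermediate concentration in a first-order A→B→C sequence is C_B = k₁C_{A0}(e^(−k₁τ) − e^(−k₂τ))/(k₂−k₁).
e^(−k₁τ) = e^(−0.178×2.31) = e^(−0.4112) = 0.6629; e^(−k₂τ) = e^(−2.241) = 0.1064.
C_B = 0.178×2.79/(0.970−0.178) × (0.6629−0.1064) = 0.6270×0.5565 = 0.3489 mol/L.
C_A = C_{A0}e^(−k₁τ) = 1.849 mol/L, so C_C = C_{A0}−C_A−C_B = 0.5917 mol/L; C_B/C_C = 0.590.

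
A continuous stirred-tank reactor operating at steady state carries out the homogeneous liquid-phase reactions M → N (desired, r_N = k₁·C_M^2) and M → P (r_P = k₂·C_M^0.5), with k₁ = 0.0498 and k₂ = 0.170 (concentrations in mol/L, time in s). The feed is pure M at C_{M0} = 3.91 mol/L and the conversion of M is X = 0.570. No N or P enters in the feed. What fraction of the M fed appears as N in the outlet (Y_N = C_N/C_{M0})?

0.222

Exit C_M = C_{M0}(1−X) = 3.91×0.430 = 1.681 mol/L.
In a CSTR the entire volume is at exit conditions, so r_N = 0.0498×1.681^2 = 0.1408 and r_P = 0.170×1.681^0.5 = 0.2204.
Fraction of consumed M going to N: r_N/(r_N+r_P) = 0.3897.
C_N = 0.3897·C_{M0}·X = 0.3897×3.91×0.570 = 0.869 mol/L; Y_N = C_N/C_{M0} = 0.222.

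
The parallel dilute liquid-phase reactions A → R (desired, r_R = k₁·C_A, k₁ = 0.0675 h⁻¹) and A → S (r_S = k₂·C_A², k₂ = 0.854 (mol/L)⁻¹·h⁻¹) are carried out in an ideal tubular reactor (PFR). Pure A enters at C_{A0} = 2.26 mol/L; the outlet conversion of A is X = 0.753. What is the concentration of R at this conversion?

C_A = C_{A0}(1−X) = 0.5582 mol/L.
Along a PFR/batch, dC_R/dC_A = −r_R/(r_R+r_S) = −k₁/(k₁+k₂·C_A).
Integrating from C_{A0} to C_A: C_R = (0.0675/0.854)·ln[(0.0675+0.854·2.26)/(0.0675+0.854·0.558)] = 0.07904·ln(1.998/0.5442) = 0.1028 mol/L.

0.103 mol/L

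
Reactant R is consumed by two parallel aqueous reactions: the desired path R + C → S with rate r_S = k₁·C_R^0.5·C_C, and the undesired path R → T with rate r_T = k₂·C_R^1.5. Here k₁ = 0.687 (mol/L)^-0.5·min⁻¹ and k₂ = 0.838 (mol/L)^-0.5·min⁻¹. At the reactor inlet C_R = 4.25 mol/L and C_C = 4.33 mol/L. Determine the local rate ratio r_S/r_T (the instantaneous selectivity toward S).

0.835

S_{S/T} = r_S/r_T = (k₁·C_R^0.5·C_C)/(k₂·C_R^1.5) = (k₁/k₂)·C_R⁻¹·C_C.
= (0.687×4.250^0.5×4.330) / (0.838×4.250^1.5) = 6.133/7.342 = 0.835.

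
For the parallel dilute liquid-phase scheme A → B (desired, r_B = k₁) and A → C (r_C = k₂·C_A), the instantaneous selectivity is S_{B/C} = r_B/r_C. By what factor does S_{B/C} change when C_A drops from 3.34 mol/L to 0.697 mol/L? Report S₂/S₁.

4.79

S_{B/C} = (k₁/k₂)·C_A⁻¹, so S₂/S₁ = (C_{A,2}/C_{A,1})⁻¹.
= 3.34/0.697 = 4.79.
Selectivity toward B rises as C_A falls — low-concentration operation is favoured.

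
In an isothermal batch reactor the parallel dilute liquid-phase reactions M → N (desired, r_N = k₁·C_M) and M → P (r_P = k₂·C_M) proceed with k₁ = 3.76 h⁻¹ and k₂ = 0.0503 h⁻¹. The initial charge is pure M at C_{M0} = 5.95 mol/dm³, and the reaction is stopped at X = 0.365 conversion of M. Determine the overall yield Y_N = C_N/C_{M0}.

C_M = C_{M0}(1−X) = 3.778 mol/dm³.
Both paths are first order in M, so the instantaneous fraction to N is constant: dC_N/d(−C_M) = k₁/(k₁+k₂) = 0.9868.
C_N = 0.9868·(C_{M0}−C_M) = 0.9868×2.172 = 2.14 mol/dm³.
Y_N = C_N/C_{M0} = 2.143/5.95 = 0.360.

0.360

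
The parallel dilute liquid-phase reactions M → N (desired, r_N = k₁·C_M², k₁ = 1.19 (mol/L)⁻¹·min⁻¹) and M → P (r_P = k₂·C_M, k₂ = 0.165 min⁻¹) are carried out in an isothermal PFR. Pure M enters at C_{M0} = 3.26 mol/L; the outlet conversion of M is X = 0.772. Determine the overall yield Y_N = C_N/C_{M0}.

0.715

C_M = C_{M0}(1−X) = 0.7433 mol/L.
Along a PFR/batch, dC_P/dC_M = −r_P/(r_N+r_P) = −k₂/(k₂+k₁·C_M).
Integrating from C_{M0} to C_M: C_P = (0.165/1.19)·ln[(0.165+1.19·3.26)/(0.165+1.19·0.743)] = 0.1387·ln(4.044/1.050) = 0.1870 mol/L.
Then C_N = (C_{M0}−C_M) − C_P = 2.517 − 0.1870 = 2.330 mol/L.
Y_N = C_N/C_{M0} = 2.330/3.26 = 0.715.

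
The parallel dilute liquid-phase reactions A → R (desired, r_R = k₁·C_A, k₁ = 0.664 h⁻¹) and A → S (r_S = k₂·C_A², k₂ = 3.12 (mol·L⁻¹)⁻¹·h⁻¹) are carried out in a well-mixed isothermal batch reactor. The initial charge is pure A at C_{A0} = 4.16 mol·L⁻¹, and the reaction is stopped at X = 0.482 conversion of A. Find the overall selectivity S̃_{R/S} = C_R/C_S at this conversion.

0.0697

C_A = C_{A0}(1−X) = 2.155 mol·L⁻¹.
Along a PFR/batch, dC_R/dC_A = −r_R/(r_R+r_S) = −k₁/(k₁+k₂·C_A).
Integrating from C_{A0} to C_A: C_R = (0.664/3.12)·ln[(0.664+3.12·4.16)/(0.664+3.12·2.15)] = 0.2128·ln(13.64/7.387) = 0.1306 mol·L⁻¹.
C_S = (C_{A0}−C_A)−C_R = 1.875 mol·L⁻¹; S̃_{R/S} = 0.1306/1.875 = 0.0697.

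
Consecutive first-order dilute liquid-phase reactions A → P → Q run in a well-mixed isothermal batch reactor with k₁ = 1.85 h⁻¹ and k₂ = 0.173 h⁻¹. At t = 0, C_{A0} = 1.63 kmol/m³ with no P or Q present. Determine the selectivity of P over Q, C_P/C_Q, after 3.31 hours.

The intermediate concentration in a first-order A→B→C sequence is C_P = k₁C_{A0}(e^(−k₁t) − e^(−k₂t))/(k₂−k₁).
e^(−k₁t) = e^(−1.85×3.31) = e^(−6.124) = 0.002191; e^(−k₂t) = e^(−0.5726) = 0.5640.
C_P = 1.85×1.63/(0.173−1.85) × (0.002191−0.5640) = (-1.798)×(-0.5618) = 1.010 kmol/m³.
C_A = C_{A0}e^(−k₁t) = 0.003571 kmol/m³, so C_Q = C_{A0}−C_A−C_P = 0.6161 kmol/m³; C_P/C_Q = 1.64.

1.64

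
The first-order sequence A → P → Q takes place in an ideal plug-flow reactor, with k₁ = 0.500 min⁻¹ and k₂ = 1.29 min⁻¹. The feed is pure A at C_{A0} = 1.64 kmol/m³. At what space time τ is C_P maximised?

Setting dC_P/dτ = 0 gives τ_opt = ln(k₂/k₁)/(k₂−k₁).
= ln(1.29/0.500)/(1.29−0.500) = ln(2.580)/0.7900 = 0.9478/0.7900 = 1.20 min.

1.20 min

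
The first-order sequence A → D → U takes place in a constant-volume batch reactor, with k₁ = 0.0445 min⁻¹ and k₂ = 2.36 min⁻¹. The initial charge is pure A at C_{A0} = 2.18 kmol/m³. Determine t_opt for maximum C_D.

1.71 min

Setting dC_D/dt = 0 gives t_opt = ln(k₂/k₁)/(k₂−k₁).
= ln(2.36/0.0445)/(2.36−0.0445) = ln(53.03)/2.315 = 3.971/2.315 = 1.71 min.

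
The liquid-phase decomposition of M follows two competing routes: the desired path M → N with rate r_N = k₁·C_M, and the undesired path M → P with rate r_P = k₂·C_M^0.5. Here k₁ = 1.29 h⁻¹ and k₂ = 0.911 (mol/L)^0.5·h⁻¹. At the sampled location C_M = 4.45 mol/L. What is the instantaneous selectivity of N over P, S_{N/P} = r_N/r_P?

2.99

S_{N/P} = r_N/r_P = (k₁·C_M)/(k₂·C_M^0.5) = (k₁/k₂)·C_M^0.5.
= (1.29×4.450) / (0.911×4.450^0.5) = 5.741/1.922 = 2.99.
Since the desired path is higher order in M, keeping C_M high (PFR or concentrated feed) favours N.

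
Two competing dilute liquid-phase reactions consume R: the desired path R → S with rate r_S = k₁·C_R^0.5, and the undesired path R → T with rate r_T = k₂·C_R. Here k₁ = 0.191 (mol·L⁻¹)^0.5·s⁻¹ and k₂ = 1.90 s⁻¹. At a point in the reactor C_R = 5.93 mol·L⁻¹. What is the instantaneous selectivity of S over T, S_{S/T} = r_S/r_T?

S_{S/T} = r_S/r_T = (k₁·C_R^0.5)/(k₂·C_R) = (k₁/k₂)·C_R^-0.5.
= (0.191×5.930^0.5) / (1.90×5.930) = 0.4651/11.27 = 0.0413.
The undesired path is higher order in R, so low C_R (CSTR or dilute feed) favours S.

0.0413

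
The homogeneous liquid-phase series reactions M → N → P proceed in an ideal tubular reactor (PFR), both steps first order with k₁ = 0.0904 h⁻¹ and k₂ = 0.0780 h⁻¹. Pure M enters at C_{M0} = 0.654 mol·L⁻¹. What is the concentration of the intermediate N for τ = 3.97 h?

For first-order series with pure M initially, C_N(τ) = k₁C_{M0}/(k₂−k₁)·(e^(−k₁τ) − e^(−k₂τ)).
e^(−k₁τ) = e^(−0.0904×3.97) = e^(−0.3589) = 0.6985; e^(−k₂τ) = e^(−0.3097) = 0.7337.
C_N = 0.0904×0.654/(0.0780−0.0904) × (0.6985−0.7337) = (-4.768)×(-0.03524) = 0.1680 mol·L⁻¹.

0.168 mol·L⁻¹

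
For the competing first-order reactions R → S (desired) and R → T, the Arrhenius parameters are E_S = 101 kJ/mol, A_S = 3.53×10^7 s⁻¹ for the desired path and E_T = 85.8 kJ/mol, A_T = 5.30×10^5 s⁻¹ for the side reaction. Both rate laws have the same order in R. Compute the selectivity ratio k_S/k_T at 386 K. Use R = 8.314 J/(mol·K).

Since both paths have the same order in R, the concentration cancels and S_{S/T} = k_S/k_T = (A_S/A_T)·exp[(E_T−E_S)/(RT)].
(E_T−E_S)/(RT) = (85.8−101)×10³/(8.314×386) = -15200/3209 = -4.736.
k_S/k_T = (3.53×10^7/5.30×10^5)·exp(-4.736) = 66.60 × 0.008770 = 0.584.

0.584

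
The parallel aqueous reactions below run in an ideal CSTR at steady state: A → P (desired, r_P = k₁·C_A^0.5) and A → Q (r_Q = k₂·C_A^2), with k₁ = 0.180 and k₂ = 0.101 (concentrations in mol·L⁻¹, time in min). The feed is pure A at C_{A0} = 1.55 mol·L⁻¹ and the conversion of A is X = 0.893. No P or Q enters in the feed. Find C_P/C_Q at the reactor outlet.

Exit C_A = C_{A0}(1−X) = 1.55×0.107 = 0.1658 mol·L⁻¹.
A CSTR operates uniformly at the exit composition, giving r_P = 0.07330 and r_Q = 0.002778 (each k·C_A^n at C_A = 0.1658).
Overall selectivity = C_P/C_Q = r_Pτ/(r_Qτ) = r_P/r_Q = 26.4.

26.4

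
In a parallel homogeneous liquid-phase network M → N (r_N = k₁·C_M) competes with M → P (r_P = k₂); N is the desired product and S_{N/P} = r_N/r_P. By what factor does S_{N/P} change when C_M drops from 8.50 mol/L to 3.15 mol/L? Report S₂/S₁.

0.371

S_{N/P} = (k₁/k₂)·C_M, so S₂/S₁ = (C_{M,2}/C_{M,1}).
= 3.15/8.50 = 0.371.
Selectivity toward N falls as C_M falls — high-concentration operation is favoured.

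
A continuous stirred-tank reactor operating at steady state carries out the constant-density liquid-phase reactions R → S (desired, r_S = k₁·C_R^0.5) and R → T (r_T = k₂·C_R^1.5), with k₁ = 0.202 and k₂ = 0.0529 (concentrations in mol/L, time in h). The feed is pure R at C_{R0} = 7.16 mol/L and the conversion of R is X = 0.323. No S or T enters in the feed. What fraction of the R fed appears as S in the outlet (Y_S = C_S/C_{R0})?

0.142

Exit C_R = C_{R0}(1−X) = 7.16×0.677 = 4.847 mol/L.
In a CSTR the entire volume is at exit conditions, so r_S = 0.202×4.847^0.5 = 0.4447 and r_T = 0.0529×4.847^1.5 = 0.5646.
Fraction of consumed R going to S: r_S/(r_S+r_T) = 0.4406.
C_S = 0.4406·C_{R0}·X = 0.4406×7.16×0.323 = 1.02 mol/L; Y_S = C_S/C_{R0} = 0.142.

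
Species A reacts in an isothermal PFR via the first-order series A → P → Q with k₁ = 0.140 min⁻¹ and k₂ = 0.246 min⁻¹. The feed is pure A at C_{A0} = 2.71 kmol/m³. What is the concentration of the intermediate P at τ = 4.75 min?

0.728 kmol/m³

The intermediate concentration in a first-order A→B→C sequence is C_P = k₁C_{A0}(e^(−k₁τ) − e^(−k₂τ))/(k₂−k₁).
e^(−k₁τ) = e^(−0.140×4.75) = e^(−0.6650) = 0.5143; e^(−k₂τ) = e^(−1.168) = 0.3108.
C_P = 0.140×2.71/(0.246−0.140) × (0.5143−0.3108) = 3.579×0.2034 = 0.7282 kmol/m³.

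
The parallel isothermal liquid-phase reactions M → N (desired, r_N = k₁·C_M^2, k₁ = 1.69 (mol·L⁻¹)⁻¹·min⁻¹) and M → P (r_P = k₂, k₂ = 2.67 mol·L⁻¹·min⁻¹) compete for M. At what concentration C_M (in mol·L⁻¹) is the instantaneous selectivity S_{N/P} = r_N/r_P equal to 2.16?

S_{N/P} = (k₁/k₂)·C_M^2 ⇒ C_M = (S·k₂/k₁)^(0.5).
= (2.16×2.67/1.69)^(0.5) = (3.413)^(0.5) = 1.85 mol·L⁻¹.

1.85 mol·L⁻¹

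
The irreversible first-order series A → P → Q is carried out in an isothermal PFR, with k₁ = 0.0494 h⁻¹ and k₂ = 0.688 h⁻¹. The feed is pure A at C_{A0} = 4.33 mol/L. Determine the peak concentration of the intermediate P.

At the optimum, C_{P,max}/C_{A0} = (k₁/k₂)^[k₂/(k₂−k₁)].
= (0.0494/0.688)^(0.688/(0.688−0.0494)) = (0.07180)^(1.077) = 0.05857.
C_{P,max} = 0.05857×4.33 = 0.254 mol/L.

0.254 mol/L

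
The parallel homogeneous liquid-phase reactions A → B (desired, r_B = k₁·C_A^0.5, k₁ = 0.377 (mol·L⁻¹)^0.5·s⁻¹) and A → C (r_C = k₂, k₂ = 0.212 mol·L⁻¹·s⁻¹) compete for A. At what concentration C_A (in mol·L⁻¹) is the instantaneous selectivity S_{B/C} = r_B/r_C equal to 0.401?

S_{B/C} = (k₁/k₂)·C_A^0.5 ⇒ C_A = (S·k₂/k₁)^(2).
= (0.401×0.212/0.377)^(2) = (0.2255)^(2) = 0.0508 mol·L⁻¹.

0.0508 mol·L⁻¹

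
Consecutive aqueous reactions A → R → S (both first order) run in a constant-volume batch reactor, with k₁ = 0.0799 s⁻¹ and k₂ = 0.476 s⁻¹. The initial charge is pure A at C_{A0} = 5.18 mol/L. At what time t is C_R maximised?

The intermediate peaks when r₁ = r₂, i.e. k₁e^(−k₁t) = k₂e^(−k₂t), giving t_opt = ln(k₂/k₁)/(k₂−k₁).
= ln(0.476/0.0799)/(0.476−0.0799) = ln(5.957)/0.3961 = 1.785/0.3961 = 4.51 s.

4.51 s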